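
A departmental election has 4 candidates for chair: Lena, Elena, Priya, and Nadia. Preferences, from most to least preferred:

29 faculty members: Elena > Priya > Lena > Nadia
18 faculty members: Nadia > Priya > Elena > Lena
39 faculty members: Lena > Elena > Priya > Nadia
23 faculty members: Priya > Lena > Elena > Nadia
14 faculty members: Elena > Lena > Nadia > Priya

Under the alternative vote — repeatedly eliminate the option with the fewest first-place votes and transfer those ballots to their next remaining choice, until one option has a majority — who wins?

Round 1: Lena 39, Elena 43, Priya 23, Nadia 18. Eliminate Nadia.
Round 2: Lena 39, Elena 43, Priya 41. Eliminate Lena.
Round 3: Elena 82, Priya 41. Elena has a majority.

Elena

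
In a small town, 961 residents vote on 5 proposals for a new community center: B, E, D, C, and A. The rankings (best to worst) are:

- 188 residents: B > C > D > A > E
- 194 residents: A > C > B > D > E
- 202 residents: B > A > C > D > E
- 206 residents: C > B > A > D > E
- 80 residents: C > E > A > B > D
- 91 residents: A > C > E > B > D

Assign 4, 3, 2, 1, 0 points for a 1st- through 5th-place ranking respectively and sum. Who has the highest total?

C

B: 188·4 + 194·2 + 202·4 + 206·3 + 80·1 + 91·1 = 2737
E: 188·0 + 194·0 + 202·0 + 206·0 + 80·3 + 91·2 = 422
D: 188·2 + 194·1 + 202·1 + 206·1 + 80·0 + 91·0 = 978
C: 188·3 + 194·3 + 202·2 + 206·4 + 80·4 + 91·3 = 2967
A: 188·1 + 194·4 + 202·3 + 206·2 + 80·2 + 91·4 = 2506
C has the highest Borda score (2967).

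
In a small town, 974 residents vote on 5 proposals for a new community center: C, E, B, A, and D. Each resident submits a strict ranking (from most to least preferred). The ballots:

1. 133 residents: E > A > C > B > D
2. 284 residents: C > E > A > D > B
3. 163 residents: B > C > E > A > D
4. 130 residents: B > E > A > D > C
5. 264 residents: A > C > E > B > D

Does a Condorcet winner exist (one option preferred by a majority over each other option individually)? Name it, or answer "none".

none

Checking pairwise contests:
A beats C 527–447.
C beats E 711–263.
C beats B 681–293.
E beats A 710–264.
C beats D 844–130.
Every option loses at least one head-to-head, so there is no Condorcet winner.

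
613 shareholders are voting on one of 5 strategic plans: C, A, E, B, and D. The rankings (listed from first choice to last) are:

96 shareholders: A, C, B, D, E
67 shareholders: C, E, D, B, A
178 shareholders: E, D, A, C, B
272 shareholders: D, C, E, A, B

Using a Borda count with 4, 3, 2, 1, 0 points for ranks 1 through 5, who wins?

D

C: 96·3 + 67·4 + 178·1 + 272·3 = 1550
A: 96·4 + 67·0 + 178·2 + 272·1 = 1012
E: 96·0 + 67·3 + 178·4 + 272·2 = 1457
B: 96·2 + 67·1 + 178·0 + 272·0 = 259
D: 96·1 + 67·2 + 178·3 + 272·4 = 1852
D has the highest Borda score (1852).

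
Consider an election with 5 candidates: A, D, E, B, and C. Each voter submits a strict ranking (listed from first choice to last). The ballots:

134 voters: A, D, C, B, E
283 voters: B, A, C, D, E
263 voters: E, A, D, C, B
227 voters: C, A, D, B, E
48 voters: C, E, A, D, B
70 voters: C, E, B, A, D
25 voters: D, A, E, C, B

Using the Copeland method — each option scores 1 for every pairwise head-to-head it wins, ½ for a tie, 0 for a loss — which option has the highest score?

A: beats D, E, B, and C → score 4.
D: beats E and B; loses to A and C → score 2.
E: loses to A, D, B, and C → score 0.
B: beats E; loses to A, D, and C → score 1.
C: beats D, E, and B; loses to A → score 3.
A has the best pairwise record.

A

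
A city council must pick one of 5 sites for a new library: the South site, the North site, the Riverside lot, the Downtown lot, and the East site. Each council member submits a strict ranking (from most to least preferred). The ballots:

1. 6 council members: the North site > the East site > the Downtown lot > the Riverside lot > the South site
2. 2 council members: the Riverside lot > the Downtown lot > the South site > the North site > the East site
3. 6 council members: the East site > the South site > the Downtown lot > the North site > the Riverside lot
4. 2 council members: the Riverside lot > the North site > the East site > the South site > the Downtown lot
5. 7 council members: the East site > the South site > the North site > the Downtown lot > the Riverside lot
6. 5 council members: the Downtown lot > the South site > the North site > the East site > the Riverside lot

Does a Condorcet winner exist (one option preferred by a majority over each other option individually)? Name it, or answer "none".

Checking pairwise contests:
the East site beats the South site 21–7.
the South site beats the North site 20–8.
the South site beats the Riverside lot 18–10.
the South site beats the Downtown lot 15–13.
the North site beats the East site 15–13.
Every option loses at least one head-to-head, so there is no Condorcet winner.

none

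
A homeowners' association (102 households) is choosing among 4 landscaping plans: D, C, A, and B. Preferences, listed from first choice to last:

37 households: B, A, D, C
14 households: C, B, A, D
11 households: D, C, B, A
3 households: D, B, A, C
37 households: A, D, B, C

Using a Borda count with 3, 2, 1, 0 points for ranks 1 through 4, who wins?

D: 37·1 + 14·0 + 11·3 + 3·3 + 37·2 = 153
C: 37·0 + 14·3 + 11·2 + 3·0 + 37·0 = 64
A: 37·2 + 14·1 + 11·0 + 3·1 + 37·3 = 202
B: 37·3 + 14·2 + 11·1 + 3·2 + 37·1 = 193
A has the highest Borda score (202).

A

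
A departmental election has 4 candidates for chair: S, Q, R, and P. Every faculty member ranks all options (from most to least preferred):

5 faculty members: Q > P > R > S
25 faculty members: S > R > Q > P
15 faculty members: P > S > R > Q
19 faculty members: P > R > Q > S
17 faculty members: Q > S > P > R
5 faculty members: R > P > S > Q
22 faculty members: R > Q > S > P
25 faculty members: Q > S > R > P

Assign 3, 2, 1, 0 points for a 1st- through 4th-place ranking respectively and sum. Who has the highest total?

S: 5·0 + 25·3 + 15·2 + 19·0 + 17·2 + 5·1 + 22·1 + 25·2 = 216
Q: 5·3 + 25·1 + 15·0 + 19·1 + 17·3 + 5·0 + 22·2 + 25·3 = 229
R: 5·1 + 25·2 + 15·1 + 19·2 + 17·0 + 5·3 + 22·3 + 25·1 = 214
P: 5·2 + 25·0 + 15·3 + 19·3 + 17·1 + 5·2 + 22·0 + 25·0 = 139
Q has the highest Borda score (229).

Q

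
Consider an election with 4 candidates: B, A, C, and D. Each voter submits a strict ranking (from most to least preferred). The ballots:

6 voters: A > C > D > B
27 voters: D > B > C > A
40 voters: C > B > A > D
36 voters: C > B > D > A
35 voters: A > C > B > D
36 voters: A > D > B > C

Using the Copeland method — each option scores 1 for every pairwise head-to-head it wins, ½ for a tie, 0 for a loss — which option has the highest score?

B: beats A and D; loses to C → score 2.
A: beats D; loses to B and C → score 1.
C: beats B, A, and D → score 3.
D: loses to B, A, and C → score 0.
C has the best pairwise record.

C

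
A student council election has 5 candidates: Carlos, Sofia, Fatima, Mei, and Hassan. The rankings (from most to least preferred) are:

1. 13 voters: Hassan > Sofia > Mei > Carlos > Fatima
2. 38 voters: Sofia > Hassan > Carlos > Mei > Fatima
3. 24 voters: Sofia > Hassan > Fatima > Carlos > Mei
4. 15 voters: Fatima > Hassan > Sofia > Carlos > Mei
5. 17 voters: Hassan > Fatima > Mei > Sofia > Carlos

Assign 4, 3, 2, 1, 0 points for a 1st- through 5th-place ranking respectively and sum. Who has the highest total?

Carlos: 13·1 + 38·2 + 24·1 + 15·1 + 17·0 = 128
Sofia: 13·3 + 38·4 + 24·4 + 15·2 + 17·1 = 334
Fatima: 13·0 + 38·0 + 24·2 + 15·4 + 17·3 = 159
Mei: 13·2 + 38·1 + 24·0 + 15·0 + 17·2 = 98
Hassan: 13·4 + 38·3 + 24·3 + 15·3 + 17·4 = 351
Hassan has the highest Borda score (351).

Hassan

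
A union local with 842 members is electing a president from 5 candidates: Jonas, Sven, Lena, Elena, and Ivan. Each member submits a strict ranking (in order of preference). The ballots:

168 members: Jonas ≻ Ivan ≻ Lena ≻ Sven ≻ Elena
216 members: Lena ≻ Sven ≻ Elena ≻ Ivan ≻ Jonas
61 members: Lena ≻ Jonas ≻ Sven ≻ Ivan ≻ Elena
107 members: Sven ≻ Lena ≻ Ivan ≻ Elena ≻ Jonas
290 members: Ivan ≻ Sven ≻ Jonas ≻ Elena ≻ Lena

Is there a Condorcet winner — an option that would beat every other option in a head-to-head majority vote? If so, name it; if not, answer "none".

Ivan vs Jonas: 613–229 for Ivan.
Ivan vs Sven: 458–384 for Ivan.
Ivan vs Lena: 458–384 for Ivan.
Ivan vs Elena: 626–216 for Ivan.
Ivan beats every other option head-to-head.

Ivan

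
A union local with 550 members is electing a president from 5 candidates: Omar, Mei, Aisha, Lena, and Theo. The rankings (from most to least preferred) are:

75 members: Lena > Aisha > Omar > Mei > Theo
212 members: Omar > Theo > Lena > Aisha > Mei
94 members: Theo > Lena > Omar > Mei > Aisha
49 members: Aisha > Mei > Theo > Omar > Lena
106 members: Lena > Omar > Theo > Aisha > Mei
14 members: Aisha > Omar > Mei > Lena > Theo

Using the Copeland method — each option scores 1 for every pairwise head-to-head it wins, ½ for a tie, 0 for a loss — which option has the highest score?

Omar

Omar: beats Mei, Aisha, and Theo; ties Lena → score 3.5.
Mei: loses to Omar, Aisha, Lena, and Theo → score 0.
Aisha: beats Mei; loses to Omar, Lena, and Theo → score 1.
Lena: beats Mei and Aisha; ties Omar; loses to Theo → score 2.5.
Theo: beats Mei, Aisha, and Lena; loses to Omar → score 3.
Omar has the best pairwise record.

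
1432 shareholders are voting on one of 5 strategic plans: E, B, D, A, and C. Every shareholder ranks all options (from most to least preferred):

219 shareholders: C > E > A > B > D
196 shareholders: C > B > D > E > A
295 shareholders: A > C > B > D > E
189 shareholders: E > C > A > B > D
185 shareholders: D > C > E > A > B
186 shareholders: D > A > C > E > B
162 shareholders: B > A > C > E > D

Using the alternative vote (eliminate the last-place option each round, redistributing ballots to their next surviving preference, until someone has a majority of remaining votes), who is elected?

C

Round 1: E 189, B 162, D 371, A 295, C 415. Eliminate B.
Round 2: E 189, D 371, A 457, C 415. Eliminate E.
Round 3: D 371, A 457, C 604. Eliminate D.
Round 4: A 643, C 789. C has a majority.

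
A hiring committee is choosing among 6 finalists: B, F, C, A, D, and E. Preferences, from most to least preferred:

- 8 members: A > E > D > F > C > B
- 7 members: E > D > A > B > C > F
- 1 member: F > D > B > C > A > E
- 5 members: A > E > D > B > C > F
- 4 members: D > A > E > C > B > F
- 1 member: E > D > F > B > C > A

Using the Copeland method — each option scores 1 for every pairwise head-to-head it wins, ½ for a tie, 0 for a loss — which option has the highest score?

A

B: beats F and C; loses to A, D, and E → score 2.
F: loses to B, C, A, D, and E → score 0.
C: beats F; loses to B, A, D, and E → score 1.
A: beats B, F, C, and E; ties D → score 4.5.
D: beats B, F, and C; ties A; loses to E → score 3.5.
E: beats B, F, C, and D; loses to A → score 4.
A has the best pairwise record.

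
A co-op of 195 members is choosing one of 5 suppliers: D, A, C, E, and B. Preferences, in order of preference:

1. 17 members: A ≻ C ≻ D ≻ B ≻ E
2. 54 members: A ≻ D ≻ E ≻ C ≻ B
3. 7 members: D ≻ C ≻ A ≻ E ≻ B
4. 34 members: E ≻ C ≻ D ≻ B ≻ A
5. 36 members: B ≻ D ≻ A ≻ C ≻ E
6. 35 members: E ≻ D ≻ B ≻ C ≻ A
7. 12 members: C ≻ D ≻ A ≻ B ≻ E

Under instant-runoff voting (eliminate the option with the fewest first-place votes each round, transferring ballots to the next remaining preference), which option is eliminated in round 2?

C

Round 1: D 7, A 71, C 12, E 69, B 36. Eliminate D.
Round 2: A 71, C 19, E 69, B 36. Eliminate C.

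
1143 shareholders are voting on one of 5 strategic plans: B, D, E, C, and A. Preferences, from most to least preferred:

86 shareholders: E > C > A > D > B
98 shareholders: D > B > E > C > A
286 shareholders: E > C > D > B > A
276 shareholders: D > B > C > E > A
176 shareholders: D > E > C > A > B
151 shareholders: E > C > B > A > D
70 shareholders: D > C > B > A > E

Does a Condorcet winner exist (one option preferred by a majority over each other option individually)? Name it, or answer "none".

D vs B: 992–151 for D.
D vs E: 620–523 for D.
D vs C: 620–523 for D.
D vs A: 906–237 for D.
D beats every other option head-to-head.

D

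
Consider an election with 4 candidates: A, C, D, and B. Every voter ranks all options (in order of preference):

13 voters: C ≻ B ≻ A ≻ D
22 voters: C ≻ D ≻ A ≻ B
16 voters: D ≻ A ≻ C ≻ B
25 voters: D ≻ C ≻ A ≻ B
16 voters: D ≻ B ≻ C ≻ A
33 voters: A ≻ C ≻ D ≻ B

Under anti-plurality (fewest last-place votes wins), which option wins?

Last-place votes: A 16, C 0, D 13, B 96.
C is ranked last by the fewest voters, so C wins.

C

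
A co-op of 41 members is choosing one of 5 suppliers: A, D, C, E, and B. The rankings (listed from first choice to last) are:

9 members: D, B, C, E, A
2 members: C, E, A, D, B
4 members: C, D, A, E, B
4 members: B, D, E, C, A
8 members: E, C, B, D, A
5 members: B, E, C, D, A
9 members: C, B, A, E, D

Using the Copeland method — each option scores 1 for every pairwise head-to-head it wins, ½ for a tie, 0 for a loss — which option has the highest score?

A: loses to D, C, E, and B → score 0.
D: beats A; loses to C, E, and B → score 1.
C: beats A, D, E, and B → score 4.
E: beats A and D; loses to C and B → score 2.
B: beats A, D, and E; loses to C → score 3.
C has the best pairwise record.

C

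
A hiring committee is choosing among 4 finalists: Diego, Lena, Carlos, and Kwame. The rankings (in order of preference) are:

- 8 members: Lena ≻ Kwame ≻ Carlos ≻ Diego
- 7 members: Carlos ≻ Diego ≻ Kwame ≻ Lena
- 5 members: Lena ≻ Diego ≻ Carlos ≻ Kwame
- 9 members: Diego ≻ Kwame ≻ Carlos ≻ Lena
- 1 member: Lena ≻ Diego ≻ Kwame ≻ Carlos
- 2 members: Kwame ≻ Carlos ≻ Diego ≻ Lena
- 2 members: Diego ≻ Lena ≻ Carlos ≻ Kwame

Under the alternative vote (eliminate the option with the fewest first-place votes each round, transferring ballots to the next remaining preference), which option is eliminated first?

Kwame

Round 1: Diego 11, Lena 14, Carlos 7, Kwame 2. Eliminate Kwame.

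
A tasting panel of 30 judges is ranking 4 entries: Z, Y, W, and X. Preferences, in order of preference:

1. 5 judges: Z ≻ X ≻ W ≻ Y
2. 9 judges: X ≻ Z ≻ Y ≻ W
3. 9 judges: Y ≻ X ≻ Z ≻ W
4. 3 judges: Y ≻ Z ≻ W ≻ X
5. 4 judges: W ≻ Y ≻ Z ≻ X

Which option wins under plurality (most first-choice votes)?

Y

First-place votes: Z 5, Y 12, W 4, X 9.
Y has the most first-place votes.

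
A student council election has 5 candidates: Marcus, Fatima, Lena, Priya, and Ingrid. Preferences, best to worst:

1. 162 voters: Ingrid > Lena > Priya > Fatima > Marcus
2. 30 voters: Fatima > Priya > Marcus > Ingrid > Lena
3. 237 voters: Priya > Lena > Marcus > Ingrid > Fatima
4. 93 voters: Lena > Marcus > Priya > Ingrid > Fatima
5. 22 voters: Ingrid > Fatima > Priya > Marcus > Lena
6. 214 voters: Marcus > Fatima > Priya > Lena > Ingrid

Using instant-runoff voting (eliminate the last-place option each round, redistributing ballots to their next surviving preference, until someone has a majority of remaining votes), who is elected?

Priya

Round 1: Marcus 214, Fatima 30, Lena 93, Priya 237, Ingrid 184. Eliminate Fatima.
Round 2: Marcus 214, Lena 93, Priya 267, Ingrid 184. Eliminate Lena.
Round 3: Marcus 307, Priya 267, Ingrid 184. Eliminate Ingrid.
Round 4: Marcus 307, Priya 451. Priya has a majority.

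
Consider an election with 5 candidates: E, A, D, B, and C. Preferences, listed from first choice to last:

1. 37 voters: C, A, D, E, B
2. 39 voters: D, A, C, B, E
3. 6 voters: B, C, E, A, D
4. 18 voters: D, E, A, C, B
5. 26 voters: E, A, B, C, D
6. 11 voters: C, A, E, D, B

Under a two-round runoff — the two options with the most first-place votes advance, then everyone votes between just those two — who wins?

Round 1 first-place votes: E 26, A 0, D 57, B 6, C 48.
D and C advance.
Runoff: D is preferred to C by 57 voters; C by 80.
C wins the runoff.

C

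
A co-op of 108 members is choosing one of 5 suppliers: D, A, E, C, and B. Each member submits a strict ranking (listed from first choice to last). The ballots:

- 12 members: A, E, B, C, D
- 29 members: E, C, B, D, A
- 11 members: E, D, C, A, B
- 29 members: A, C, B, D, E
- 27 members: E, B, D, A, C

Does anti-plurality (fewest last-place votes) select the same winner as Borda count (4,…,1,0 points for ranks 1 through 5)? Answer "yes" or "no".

Anti-plurality — last-place votes: D 12, A 29, E 29, C 27, B 11. Winner: B.
Borda — scores: D 145, A 202, E 304, C 208, B 221. Winner: E.
The two methods disagree.

no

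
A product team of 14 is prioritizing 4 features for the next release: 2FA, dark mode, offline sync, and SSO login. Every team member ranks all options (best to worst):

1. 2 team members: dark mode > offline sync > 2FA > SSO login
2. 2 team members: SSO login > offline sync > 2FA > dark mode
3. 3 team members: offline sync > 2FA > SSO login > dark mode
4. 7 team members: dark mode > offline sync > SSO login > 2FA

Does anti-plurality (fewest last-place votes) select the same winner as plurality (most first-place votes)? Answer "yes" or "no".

Anti-plurality — last-place votes: 2FA 7, dark mode 5, offline sync 0, SSO login 2. Winner: offline sync.
Plurality — first-place votes: 2FA 0, dark mode 9, offline sync 3, SSO login 2. Winner: dark mode.
The two methods disagree.

no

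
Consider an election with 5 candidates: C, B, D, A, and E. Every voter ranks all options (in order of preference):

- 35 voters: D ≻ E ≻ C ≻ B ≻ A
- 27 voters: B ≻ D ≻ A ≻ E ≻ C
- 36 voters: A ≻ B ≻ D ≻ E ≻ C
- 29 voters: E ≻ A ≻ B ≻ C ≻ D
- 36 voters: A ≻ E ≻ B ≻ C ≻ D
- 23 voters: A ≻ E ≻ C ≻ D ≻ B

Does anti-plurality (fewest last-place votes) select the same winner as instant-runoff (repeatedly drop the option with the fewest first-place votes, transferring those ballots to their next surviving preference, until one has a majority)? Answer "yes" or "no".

no

Anti-plurality — last-place votes: C 63, B 23, D 65, A 35, E 0. Winner: E.
Instant-runoff — R1 C 0, B 27, D 35, A 95, E 29 (A winner). Winner: A.
The two methods disagree.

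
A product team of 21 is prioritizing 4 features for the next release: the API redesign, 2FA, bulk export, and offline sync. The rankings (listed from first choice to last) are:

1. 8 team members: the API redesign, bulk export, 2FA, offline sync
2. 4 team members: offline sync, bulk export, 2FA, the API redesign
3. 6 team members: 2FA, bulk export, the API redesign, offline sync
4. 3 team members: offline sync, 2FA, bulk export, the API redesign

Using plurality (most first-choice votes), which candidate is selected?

the API redesign

First-place votes: the API redesign 8, 2FA 6, bulk export 0, offline sync 7.
the API redesign has the most first-place votes.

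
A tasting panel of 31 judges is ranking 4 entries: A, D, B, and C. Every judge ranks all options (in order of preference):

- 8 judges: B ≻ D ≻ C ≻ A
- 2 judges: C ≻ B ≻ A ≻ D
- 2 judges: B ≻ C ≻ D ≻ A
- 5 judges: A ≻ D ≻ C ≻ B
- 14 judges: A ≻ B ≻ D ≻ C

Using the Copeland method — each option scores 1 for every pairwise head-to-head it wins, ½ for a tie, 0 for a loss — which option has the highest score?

A

A: beats D, B, and C → score 3.
D: beats C; loses to A and B → score 1.
B: beats D and C; loses to A → score 2.
C: loses to A, D, and B → score 0.
A has the best pairwise record.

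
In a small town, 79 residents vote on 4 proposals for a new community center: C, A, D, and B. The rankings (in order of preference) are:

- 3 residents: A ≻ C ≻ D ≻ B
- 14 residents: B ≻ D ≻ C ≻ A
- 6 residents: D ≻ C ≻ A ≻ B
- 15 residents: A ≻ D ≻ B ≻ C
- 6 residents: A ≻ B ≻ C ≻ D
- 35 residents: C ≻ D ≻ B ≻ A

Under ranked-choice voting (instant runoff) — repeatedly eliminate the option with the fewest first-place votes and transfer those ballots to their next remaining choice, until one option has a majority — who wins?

C

Round 1: C 35, A 24, D 6, B 14. Eliminate D.
Round 2: C 41, A 24, B 14. C has a majority.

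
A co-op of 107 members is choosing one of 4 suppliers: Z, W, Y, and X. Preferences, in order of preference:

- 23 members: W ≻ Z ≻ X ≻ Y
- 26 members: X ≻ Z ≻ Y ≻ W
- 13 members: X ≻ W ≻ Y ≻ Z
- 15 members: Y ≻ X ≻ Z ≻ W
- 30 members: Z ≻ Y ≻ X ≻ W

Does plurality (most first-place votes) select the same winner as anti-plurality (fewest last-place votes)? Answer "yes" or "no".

Plurality — first-place votes: Z 30, W 23, Y 15, X 39. Winner: X.
Anti-plurality — last-place votes: Z 13, W 71, Y 23, X 0. Winner: X.
The two methods agree.

yes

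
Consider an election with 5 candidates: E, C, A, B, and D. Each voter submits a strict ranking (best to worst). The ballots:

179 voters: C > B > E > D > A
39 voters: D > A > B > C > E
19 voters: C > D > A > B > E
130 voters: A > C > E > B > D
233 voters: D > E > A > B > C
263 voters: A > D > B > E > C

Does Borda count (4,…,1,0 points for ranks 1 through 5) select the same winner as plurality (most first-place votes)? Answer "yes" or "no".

Borda — scores: E 1580, C 1221, A 2193, B 1523, D 2113. Winner: A.
Plurality — first-place votes: E 0, C 198, A 393, B 0, D 272. Winner: A.
The two methods agree.

yes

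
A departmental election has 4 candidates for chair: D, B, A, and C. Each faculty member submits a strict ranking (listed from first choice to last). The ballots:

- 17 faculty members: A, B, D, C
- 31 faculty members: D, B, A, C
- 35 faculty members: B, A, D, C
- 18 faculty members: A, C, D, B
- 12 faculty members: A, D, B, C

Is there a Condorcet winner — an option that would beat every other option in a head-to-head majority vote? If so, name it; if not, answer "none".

none

Checking pairwise contests:
A beats D 82–31.
D beats B 61–52.
B beats A 66–47.
D beats C 95–18.
Every option loses at least one head-to-head, so there is no Condorcet winner.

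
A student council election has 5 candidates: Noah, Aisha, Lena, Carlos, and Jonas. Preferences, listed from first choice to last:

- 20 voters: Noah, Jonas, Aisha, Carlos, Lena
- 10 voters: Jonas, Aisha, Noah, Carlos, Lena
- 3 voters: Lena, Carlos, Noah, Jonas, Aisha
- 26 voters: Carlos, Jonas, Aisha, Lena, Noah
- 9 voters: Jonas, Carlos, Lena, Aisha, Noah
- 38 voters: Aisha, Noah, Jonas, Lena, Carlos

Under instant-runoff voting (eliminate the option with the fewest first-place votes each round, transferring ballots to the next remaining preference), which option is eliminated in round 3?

Noah

Round 1: Noah 20, Aisha 38, Lena 3, Carlos 26, Jonas 19. Eliminate Lena.
Round 2: Noah 20, Aisha 38, Carlos 29, Jonas 19. Eliminate Jonas.
Round 3: Noah 20, Aisha 48, Carlos 38. Eliminate Noah.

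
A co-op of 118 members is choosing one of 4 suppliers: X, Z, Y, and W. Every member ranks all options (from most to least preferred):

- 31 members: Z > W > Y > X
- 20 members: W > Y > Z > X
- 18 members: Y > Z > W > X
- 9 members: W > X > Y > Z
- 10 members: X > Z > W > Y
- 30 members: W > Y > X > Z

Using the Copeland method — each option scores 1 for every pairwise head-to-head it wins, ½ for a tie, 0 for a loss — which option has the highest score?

X: loses to Z, Y, and W → score 0.
Z: beats X; ties W; loses to Y → score 1.5.
Y: beats X and Z; loses to W → score 2.
W: beats X and Y; ties Z → score 2.5.
W has the best pairwise record.

W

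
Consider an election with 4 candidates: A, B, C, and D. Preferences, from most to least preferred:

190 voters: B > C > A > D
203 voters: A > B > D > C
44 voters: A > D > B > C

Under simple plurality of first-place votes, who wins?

First-place votes: A 247, B 190, C 0, D 0.
A has the most first-place votes.

A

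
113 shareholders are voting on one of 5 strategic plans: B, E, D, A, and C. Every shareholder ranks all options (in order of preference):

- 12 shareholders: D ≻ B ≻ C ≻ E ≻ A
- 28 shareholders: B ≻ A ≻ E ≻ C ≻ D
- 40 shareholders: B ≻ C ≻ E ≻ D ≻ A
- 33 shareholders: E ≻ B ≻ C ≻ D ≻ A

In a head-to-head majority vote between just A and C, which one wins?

C

Voters preferring A to C: 28; preferring C to A: 85.
C wins the head-to-head.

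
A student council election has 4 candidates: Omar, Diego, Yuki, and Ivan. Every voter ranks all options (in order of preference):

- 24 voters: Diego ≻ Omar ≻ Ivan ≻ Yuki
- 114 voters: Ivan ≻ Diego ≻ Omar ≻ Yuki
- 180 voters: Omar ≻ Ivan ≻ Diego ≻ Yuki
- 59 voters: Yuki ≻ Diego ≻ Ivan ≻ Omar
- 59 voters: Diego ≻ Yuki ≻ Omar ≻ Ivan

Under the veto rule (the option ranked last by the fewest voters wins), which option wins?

Diego

Last-place votes: Omar 59, Diego 0, Yuki 318, Ivan 59.
Diego is ranked last by the fewest voters, so Diego wins.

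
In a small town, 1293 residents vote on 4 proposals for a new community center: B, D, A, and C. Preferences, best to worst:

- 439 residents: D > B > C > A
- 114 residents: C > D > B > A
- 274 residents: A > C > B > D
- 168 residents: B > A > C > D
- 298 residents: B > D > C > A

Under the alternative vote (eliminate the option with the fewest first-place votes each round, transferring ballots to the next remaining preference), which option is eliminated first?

Round 1: B 466, D 439, A 274, C 114. Eliminate C.

C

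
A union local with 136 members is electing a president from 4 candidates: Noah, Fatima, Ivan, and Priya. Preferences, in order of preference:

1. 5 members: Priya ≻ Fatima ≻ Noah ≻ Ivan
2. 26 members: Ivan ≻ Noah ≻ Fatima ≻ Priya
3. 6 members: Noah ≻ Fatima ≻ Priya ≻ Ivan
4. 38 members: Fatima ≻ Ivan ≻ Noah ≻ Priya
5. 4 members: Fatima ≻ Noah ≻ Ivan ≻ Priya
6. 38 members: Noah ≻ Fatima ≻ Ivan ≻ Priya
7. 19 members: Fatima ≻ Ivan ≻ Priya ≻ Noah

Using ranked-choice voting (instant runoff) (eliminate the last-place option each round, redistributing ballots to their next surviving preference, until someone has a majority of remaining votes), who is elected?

Noah

Round 1: Noah 44, Fatima 61, Ivan 26, Priya 5. Eliminate Priya.
Round 2: Noah 44, Fatima 66, Ivan 26. Eliminate Ivan.
Round 3: Noah 70, Fatima 66. Noah has a majority.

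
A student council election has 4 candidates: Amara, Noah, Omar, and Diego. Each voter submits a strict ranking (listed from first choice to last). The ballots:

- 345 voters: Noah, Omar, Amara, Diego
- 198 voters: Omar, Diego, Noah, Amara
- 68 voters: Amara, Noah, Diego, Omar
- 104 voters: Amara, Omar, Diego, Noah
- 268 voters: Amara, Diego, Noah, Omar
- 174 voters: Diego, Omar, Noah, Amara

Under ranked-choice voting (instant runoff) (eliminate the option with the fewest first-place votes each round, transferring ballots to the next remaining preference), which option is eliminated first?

Diego

Round 1: Amara 440, Noah 345, Omar 198, Diego 174. Eliminate Diego.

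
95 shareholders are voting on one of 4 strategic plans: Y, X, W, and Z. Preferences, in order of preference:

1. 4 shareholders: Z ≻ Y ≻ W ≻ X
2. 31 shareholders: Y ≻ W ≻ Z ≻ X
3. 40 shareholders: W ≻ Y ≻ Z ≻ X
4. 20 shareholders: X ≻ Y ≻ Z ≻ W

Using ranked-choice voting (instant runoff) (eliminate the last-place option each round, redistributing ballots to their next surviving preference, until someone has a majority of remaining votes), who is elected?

Y

Round 1: Y 31, X 20, W 40, Z 4. Eliminate Z.
Round 2: Y 35, X 20, W 40. Eliminate X.
Round 3: Y 55, W 40. Y has a majority.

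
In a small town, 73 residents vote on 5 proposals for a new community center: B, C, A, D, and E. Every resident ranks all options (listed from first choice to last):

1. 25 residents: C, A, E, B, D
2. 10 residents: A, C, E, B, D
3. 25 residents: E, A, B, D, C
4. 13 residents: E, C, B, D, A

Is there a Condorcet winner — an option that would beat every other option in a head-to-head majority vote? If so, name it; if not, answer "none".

E vs B: 73–0 for E.
E vs C: 38–35 for E.
E vs A: 38–35 for E.
E vs D: 73–0 for E.
E beats every other option head-to-head.

E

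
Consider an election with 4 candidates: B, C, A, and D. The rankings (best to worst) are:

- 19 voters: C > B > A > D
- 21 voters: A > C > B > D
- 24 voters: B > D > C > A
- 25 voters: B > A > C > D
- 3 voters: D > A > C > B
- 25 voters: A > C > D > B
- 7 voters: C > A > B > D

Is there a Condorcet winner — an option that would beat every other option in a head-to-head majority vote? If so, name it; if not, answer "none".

Checking pairwise contests:
C beats B 75–49.
A beats C 74–50.
B beats A 68–56.
B beats D 96–28.
Every option loses at least one head-to-head, so there is no Condorcet winner.

none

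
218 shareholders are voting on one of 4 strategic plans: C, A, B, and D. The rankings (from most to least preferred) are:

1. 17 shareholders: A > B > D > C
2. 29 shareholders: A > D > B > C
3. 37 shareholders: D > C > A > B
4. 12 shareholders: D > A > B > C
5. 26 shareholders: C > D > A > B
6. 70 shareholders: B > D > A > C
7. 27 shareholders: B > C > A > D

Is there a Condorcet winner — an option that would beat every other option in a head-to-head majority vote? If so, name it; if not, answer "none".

Checking pairwise contests:
A beats C 128–90.
D beats A 145–73.
A beats B 121–97.
B beats D 114–104.
Every option loses at least one head-to-head, so there is no Condorcet winner.

none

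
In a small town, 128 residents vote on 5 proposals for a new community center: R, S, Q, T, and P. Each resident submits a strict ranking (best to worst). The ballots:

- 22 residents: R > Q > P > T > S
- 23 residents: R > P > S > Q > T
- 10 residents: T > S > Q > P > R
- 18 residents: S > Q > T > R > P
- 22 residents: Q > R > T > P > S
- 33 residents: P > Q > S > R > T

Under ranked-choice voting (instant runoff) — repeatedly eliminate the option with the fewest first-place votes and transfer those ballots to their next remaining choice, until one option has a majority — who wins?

Round 1: R 45, S 18, Q 22, T 10, P 33. Eliminate T.
Round 2: R 45, S 28, Q 22, P 33. Eliminate Q.
Round 3: R 67, S 28, P 33. R has a majority.

R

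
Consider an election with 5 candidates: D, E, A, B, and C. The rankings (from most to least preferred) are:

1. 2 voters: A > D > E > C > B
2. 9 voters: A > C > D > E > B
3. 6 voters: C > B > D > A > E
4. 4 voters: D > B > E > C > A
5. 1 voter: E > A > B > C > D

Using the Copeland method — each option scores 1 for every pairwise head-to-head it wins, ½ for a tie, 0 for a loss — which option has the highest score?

D: beats E and B; loses to A and C → score 2.
E: beats B; loses to D, A, and C → score 1.
A: beats D, E, B, and C → score 4.
B: loses to D, E, A, and C → score 0.
C: beats D, E, and B; loses to A → score 3.
A has the best pairwise record.

A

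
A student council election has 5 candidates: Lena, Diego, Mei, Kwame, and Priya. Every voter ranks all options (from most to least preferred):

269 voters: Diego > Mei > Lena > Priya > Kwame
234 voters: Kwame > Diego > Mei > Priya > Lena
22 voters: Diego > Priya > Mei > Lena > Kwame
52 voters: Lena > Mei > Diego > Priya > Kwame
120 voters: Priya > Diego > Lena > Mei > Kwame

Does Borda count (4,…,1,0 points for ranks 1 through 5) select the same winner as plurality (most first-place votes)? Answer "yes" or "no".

Borda — scores: Lena 1008, Diego 2330, Mei 1595, Kwame 936, Priya 1101. Winner: Diego.
Plurality — first-place votes: Lena 52, Diego 291, Mei 0, Kwame 234, Priya 120. Winner: Diego.
The two methods agree.

yes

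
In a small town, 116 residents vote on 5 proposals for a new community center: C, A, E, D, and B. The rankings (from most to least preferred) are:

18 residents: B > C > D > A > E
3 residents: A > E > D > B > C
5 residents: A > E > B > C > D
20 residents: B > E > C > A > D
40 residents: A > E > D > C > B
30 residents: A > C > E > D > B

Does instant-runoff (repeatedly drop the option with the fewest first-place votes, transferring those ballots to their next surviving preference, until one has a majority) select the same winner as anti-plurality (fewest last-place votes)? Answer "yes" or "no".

yes

Instant-runoff — R1 C 0, A 78, E 0, D 0, B 38 (A winner). Winner: A.
Anti-plurality — last-place votes: C 3, A 0, E 18, D 25, B 70. Winner: A.
The two methods agree.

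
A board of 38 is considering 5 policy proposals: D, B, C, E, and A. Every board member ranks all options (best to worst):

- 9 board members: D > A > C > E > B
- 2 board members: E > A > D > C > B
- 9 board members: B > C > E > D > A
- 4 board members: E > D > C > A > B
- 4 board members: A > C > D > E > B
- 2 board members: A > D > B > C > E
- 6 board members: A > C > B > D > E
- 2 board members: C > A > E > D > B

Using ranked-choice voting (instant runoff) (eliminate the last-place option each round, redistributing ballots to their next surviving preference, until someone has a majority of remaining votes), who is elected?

Round 1: D 9, B 9, C 2, E 6, A 12. Eliminate C.
Round 2: D 9, B 9, E 6, A 14. Eliminate E.
Round 3: D 13, B 9, A 16. Eliminate B.
Round 4: D 22, A 16. D has a majority.

D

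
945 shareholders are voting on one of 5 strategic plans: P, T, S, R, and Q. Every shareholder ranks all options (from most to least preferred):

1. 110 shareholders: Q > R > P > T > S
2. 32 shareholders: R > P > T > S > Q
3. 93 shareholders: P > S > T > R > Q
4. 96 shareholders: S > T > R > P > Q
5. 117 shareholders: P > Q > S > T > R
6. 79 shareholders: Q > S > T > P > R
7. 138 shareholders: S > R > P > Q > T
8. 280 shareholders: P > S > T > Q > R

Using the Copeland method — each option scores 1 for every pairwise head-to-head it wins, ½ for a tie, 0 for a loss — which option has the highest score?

P

P: beats T, S, R, and Q → score 4.
T: beats R and Q; loses to P and S → score 2.
S: beats T, R, and Q; loses to P → score 3.
R: loses to P, T, S, and Q → score 0.
Q: beats R; loses to P, T, and S → score 1.
P has the best pairwise record.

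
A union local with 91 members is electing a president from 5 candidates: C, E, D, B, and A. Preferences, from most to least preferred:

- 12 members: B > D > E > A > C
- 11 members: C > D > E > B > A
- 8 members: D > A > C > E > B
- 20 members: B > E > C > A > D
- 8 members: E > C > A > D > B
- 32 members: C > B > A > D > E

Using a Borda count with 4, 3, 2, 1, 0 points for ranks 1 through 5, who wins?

C: 12·0 + 11·4 + 8·2 + 20·2 + 8·3 + 32·4 = 252
E: 12·2 + 11·2 + 8·1 + 20·3 + 8·4 + 32·0 = 146
D: 12·3 + 11·3 + 8·4 + 20·0 + 8·1 + 32·1 = 141
B: 12·4 + 11·1 + 8·0 + 20·4 + 8·0 + 32·3 = 235
A: 12·1 + 11·0 + 8·3 + 20·1 + 8·2 + 32·2 = 136
C has the highest Borda score (252).

C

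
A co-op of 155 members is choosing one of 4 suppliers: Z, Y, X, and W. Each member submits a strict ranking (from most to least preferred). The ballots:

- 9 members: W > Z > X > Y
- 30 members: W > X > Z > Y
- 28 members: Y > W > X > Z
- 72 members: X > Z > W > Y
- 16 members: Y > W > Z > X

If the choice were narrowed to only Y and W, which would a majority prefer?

Voters preferring Y to W: 44; preferring W to Y: 111.
W wins the head-to-head.

W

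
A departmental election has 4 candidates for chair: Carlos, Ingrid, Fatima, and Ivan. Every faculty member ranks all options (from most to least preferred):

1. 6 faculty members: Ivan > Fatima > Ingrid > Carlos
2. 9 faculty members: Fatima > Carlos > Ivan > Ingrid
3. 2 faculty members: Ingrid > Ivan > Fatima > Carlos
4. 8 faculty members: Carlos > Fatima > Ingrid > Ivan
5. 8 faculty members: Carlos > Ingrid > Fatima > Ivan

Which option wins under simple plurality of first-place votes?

First-place votes: Carlos 16, Ingrid 2, Fatima 9, Ivan 6.
Carlos has the most first-place votes.

Carlos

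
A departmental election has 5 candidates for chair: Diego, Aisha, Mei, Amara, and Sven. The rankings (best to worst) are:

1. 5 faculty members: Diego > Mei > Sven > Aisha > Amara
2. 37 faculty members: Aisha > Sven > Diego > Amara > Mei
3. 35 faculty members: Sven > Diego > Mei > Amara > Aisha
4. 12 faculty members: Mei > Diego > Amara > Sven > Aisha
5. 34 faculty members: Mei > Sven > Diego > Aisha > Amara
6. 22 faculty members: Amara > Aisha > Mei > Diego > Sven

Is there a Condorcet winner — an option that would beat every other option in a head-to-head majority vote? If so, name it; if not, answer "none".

Checking pairwise contests:
Sven beats Diego 106–39.
Diego beats Aisha 86–59.
Diego beats Mei 77–68.
Diego beats Amara 123–22.
Mei beats Sven 73–72.
Every option loses at least one head-to-head, so there is no Condorcet winner.

none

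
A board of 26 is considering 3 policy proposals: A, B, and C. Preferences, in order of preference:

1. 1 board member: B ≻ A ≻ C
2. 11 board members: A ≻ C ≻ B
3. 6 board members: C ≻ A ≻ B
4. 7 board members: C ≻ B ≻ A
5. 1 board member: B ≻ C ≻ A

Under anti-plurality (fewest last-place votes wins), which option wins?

Last-place votes: A 8, B 17, C 1.
C is ranked last by the fewest voters, so C wins.

C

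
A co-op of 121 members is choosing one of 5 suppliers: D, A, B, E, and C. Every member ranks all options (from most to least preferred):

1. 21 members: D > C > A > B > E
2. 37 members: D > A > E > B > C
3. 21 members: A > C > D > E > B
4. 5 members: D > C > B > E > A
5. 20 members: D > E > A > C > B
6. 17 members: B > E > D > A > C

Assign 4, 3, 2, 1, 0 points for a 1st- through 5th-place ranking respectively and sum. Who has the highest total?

D: 21·4 + 37·4 + 21·2 + 5·4 + 20·4 + 17·2 = 408
A: 21·2 + 37·3 + 21·4 + 5·0 + 20·2 + 17·1 = 294
B: 21·1 + 37·1 + 21·0 + 5·2 + 20·0 + 17·4 = 136
E: 21·0 + 37·2 + 21·1 + 5·1 + 20·3 + 17·3 = 211
C: 21·3 + 37·0 + 21·3 + 5·3 + 20·1 + 17·0 = 161
D has the highest Borda score (408).

D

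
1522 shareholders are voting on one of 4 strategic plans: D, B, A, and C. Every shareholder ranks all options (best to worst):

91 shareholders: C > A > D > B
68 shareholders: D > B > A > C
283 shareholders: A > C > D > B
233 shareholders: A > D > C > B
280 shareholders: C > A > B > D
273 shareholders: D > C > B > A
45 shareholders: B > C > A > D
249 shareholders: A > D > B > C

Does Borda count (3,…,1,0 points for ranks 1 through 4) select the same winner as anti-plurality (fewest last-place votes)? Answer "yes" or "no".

yes

Borda — scores: D 2361, B 1073, A 3150, C 2548. Winner: A.
Anti-plurality — last-place votes: D 325, B 607, A 273, C 317. Winner: A.
The two methods agree.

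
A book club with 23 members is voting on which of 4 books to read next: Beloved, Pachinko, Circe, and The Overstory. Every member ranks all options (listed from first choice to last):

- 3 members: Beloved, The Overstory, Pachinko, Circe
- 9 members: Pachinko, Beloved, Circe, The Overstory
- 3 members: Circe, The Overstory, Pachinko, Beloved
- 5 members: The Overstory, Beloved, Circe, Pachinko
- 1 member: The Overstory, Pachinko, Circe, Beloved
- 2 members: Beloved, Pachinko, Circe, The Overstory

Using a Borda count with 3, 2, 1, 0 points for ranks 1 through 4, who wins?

Beloved

Beloved: 3·3 + 9·2 + 3·0 + 5·2 + 1·0 + 2·3 = 43
Pachinko: 3·1 + 9·3 + 3·1 + 5·0 + 1·2 + 2·2 = 39
Circe: 3·0 + 9·1 + 3·3 + 5·1 + 1·1 + 2·1 = 26
The Overstory: 3·2 + 9·0 + 3·2 + 5·3 + 1·3 + 2·0 = 30
Beloved has the highest Borda score (43).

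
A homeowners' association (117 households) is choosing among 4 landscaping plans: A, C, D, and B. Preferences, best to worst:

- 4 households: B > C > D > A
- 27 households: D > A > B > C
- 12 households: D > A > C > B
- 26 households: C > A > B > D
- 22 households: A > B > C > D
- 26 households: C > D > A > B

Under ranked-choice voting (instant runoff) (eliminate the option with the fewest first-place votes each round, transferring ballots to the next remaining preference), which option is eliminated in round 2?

A

Round 1: A 22, C 52, D 39, B 4. Eliminate B.
Round 2: A 22, C 56, D 39. Eliminate A.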